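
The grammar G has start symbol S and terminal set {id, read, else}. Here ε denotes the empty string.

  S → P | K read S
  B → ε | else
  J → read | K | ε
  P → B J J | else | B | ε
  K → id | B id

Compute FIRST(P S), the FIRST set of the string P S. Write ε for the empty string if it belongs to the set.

FIRST(B) = {ε, else}
FIRST(K) = {else, id}  (via B id)
FIRST(J) = {ε, else, id, read}  (via K)
FIRST(P) = {ε, else, id, read}  (via B J J, B)
FIRST(S) = {ε, else, id, read}  (via P, K read S)
FIRST(P S): take FIRST of each symbol in turn, carrying on past any symbol whose FIRST contains ε; result {ε, else, id, read}.

{ε, else, id, read}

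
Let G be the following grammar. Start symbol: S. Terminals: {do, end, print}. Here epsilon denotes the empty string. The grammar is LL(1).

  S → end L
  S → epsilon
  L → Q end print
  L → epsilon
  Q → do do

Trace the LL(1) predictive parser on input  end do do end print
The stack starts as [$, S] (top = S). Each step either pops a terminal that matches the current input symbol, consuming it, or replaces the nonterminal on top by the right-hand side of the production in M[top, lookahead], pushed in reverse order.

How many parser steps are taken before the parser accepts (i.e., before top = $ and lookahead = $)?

step 1: stack=$ S  input=end do do end print $  — expand S → end L
step 2: stack=$ L end  input=end do do end print $  — match end
step 3: stack=$ L  input=do do end print $  — expand L → Q end print
step 4: stack=$ print end Q  input=do do end print $  — expand Q → do do
step 5: stack=$ print end do do  input=do do end print $  — match do
step 6: stack=$ print end do  input=do end print $  — match do
step 7: stack=$ print end  input=end print $  — match end
step 8: stack=$ print  input=print $  — match print
Accept reached after 8 steps.

8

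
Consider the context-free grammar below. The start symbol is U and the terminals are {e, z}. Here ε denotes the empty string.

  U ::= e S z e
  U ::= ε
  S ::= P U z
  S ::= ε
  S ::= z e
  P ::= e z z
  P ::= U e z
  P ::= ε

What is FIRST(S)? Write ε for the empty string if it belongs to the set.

{ε, e, z}

FIRST(U): from U::=e S z e we get {e}; from U::=ε we get {ε}. So FIRST(U) = {ε, e}.
FIRST(P): from P::=e z z we get {e}; from P::=U e z we get {e}; from P::=ε we get {ε}. So FIRST(P) = {ε, e}.
FIRST(S): from S::=P U z we get {e, z}; from S::=ε we get {ε}; from S::=z e we get {z}. So FIRST(S) = {ε, e, z}.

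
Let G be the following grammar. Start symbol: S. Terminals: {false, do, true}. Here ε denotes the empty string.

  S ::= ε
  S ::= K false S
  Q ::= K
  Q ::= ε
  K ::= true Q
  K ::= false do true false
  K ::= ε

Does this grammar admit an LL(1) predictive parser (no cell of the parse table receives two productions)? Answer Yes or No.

FIRST(S) = {ε, false, true}
FIRST(Q) = {ε, false, true}
FIRST(K) = {ε, false, true}
FOLLOW(S) = {$}
FOLLOW(Q) = {false}
FOLLOW(K) = {false}
Cell M[K, false] receives both K ::= false do true false and K ::= ε — the grammar is not LL(1).

No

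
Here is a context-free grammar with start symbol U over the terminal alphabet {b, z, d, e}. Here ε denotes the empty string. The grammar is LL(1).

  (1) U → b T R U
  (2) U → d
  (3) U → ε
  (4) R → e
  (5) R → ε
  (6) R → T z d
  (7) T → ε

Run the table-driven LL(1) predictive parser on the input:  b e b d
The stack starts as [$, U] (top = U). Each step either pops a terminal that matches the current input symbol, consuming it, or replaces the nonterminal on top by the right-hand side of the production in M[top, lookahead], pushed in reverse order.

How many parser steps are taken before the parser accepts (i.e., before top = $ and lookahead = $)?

11

step 1: stack=$ U  input=b e b d $  — expand U → b T R U
step 2: stack=$ U R T b  input=b e b d $  — match b
step 3: stack=$ U R T  input=e b d $  — expand T → ε
step 4: stack=$ U R  input=e b d $  — expand R → e
step 5: stack=$ U e  input=e b d $  — match e
step 6: stack=$ U  input=b d $  — expand U → b T R U
step 7: stack=$ U R T b  input=b d $  — match b
step 8: stack=$ U R T  input=d $  — expand T → ε
step 9: stack=$ U R  input=d $  — expand R → ε
step 10: stack=$ U  input=d $  — expand U → d
step 11: stack=$ d  input=d $  — match d
Accept reached after 11 steps.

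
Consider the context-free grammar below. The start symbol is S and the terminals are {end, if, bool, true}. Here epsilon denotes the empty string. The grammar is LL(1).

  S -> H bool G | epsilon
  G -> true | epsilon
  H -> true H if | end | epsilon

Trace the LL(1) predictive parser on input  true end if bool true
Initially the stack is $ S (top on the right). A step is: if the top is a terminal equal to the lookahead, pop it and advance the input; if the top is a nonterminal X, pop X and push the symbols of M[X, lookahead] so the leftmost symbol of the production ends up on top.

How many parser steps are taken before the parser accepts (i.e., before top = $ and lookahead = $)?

9

step 1: stack=$ S  input=true end if bool true $  — expand S -> H bool G
step 2: stack=$ G bool H  input=true end if bool true $  — expand H -> true H if
step 3: stack=$ G bool if H true  input=true end if bool true $  — match true
step 4: stack=$ G bool if H  input=end if bool true $  — expand H -> end
step 5: stack=$ G bool if end  input=end if bool true $  — match end
step 6: stack=$ G bool if  input=if bool true $  — match if
step 7: stack=$ G bool  input=bool true $  — match bool
step 8: stack=$ G  input=true $  — expand G -> true
step 9: stack=$ true  input=true $  — match true
Accept reached after 9 steps.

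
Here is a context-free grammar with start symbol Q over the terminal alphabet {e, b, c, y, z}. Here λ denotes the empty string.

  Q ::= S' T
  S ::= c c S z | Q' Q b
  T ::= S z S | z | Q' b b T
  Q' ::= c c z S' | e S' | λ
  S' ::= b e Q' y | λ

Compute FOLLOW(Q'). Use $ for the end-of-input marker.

{b, c, e, y, z}

FIRST(Q') = {λ, c, e}
FIRST(S') = {λ, b}
FIRST(Q) = {b, c, e, z}  (via S' T)
FIRST(S) = {b, c, e, z}  (via Q' Q b)
FIRST(T) = {b, c, e, z}  (via S z S, Q' b b T)
FOLLOW(Q) includes $ since Q is the start symbol.
FOLLOW(Q): in S::=Q' Q b, Q is followed by b with FIRST {b}. Thus FOLLOW(Q) = {$, b}.
FOLLOW(T): in Q::=S' T, the suffix after T is empty, so FOLLOW(T) ⊇ FOLLOW(Q) = {$, b}; in T::=Q' b b T, the suffix after T is empty (adds nothing new). Thus FOLLOW(T) = {$, b}.
FOLLOW(S): in S::=c c S z, S is followed by z with FIRST {z}; in T::=S z S (occurrence 1), S is followed by z S with FIRST {z}; in T::=S z S (occurrence 2), the suffix after S is empty, so FOLLOW(S) ⊇ FOLLOW(T) = {$, b}. Thus FOLLOW(S) = {$, b, z}.
FOLLOW(Q'): in S::=Q' Q b, Q' is followed by Q b with FIRST {b, c, e, z}; in T::=Q' b b T, Q' is followed by b b T with FIRST {b}; in S'::=b e Q' y, Q' is followed by y with FIRST {y}. Thus FOLLOW(Q') = {b, c, e, y, z}.
FOLLOW(S'): in Q::=S' T, S' is followed by T with FIRST {b, c, e, z}; in Q'::=c c z S', the suffix after S' is empty, so FOLLOW(S') ⊇ FOLLOW(Q') = {b, c, e, y, z}; in Q'::=e S', the suffix after S' is empty, so FOLLOW(S') ⊇ FOLLOW(Q') = {b, c, e, y, z}. Thus FOLLOW(S') = {b, c, e, y, z}.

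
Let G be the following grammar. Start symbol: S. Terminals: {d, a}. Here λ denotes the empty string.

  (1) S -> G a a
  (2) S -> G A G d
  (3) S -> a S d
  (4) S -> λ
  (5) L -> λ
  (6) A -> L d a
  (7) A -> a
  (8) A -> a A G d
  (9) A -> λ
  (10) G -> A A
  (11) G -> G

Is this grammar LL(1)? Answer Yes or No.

FIRST(S) = {λ, a, d}
FIRST(L) = {λ}
FIRST(A) = {λ, a, d}
FIRST(G) = {λ, a, d}
FOLLOW(S) = {$, d}
FOLLOW(L) = {d}
FOLLOW(A) = {a, d}
FOLLOW(G) = {a, d}
Cell M[A, a] receives both A -> a and A -> a A G d and A -> λ — the grammar is not LL(1).

No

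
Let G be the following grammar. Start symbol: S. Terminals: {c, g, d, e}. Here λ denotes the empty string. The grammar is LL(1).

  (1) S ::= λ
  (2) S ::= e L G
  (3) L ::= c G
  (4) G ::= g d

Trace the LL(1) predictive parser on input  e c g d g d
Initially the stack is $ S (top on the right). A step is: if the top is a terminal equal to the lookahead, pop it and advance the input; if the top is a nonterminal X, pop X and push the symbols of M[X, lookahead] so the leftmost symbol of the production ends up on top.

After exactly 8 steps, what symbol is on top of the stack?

g

step 1: stack=$ S  input=e c g d g d $  — expand S ::= e L G
step 2: stack=$ G L e  input=e c g d g d $  — match e
step 3: stack=$ G L  input=c g d g d $  — expand L ::= c G
step 4: stack=$ G G c  input=c g d g d $  — match c
step 5: stack=$ G G  input=g d g d $  — expand G ::= g d
step 6: stack=$ G d g  input=g d g d $  — match g
step 7: stack=$ G d  input=d g d $  — match d
step 8: stack=$ G  input=g d $  — expand G ::= g d
Stack after step 8: $ d g (top = g).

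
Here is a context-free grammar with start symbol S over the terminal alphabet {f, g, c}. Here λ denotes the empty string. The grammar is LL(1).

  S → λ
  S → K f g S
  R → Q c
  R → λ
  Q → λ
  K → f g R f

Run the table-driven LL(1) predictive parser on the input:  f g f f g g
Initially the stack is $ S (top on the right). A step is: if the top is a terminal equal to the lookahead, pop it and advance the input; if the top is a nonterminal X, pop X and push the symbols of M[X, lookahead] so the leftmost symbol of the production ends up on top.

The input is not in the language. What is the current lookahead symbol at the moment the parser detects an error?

g

     Stack            Input          Action
  1  $ S              f g f f g g $  expand S → K f g S
  2  $ S g f K        f g f f g g $  expand K → f g R f
  3  $ S g f f R g f  f g f f g g $  match f
  4  $ S g f f R g    g f f g g $    match g
  5  $ S g f f R      f f g g $      expand R → λ
  6  $ S g f f        f f g g $      match f
  7  $ S g f          f g g $        match f
  8  $ S g            g g $          match g
  9  $ S              g $            error: M[S, g] is empty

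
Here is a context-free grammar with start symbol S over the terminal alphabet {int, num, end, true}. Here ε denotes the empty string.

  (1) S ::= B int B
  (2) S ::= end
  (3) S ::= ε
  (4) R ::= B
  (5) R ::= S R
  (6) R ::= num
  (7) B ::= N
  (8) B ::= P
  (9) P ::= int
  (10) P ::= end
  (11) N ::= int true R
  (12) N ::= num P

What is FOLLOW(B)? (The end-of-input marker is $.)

FIRST(P) = {end, int}
FIRST(N) = {int, num}
FIRST(B) = {end, int, num}  (via N, P)
FIRST(S) = {ε, end, int, num}  (via B int B)
FIRST(R) = {end, int, num}  (via B, S R)
FOLLOW(S) includes $ since S is the start symbol.
FOLLOW(S): in R::=S R, S is followed by R with FIRST {end, int, num}. Thus FOLLOW(S) = {$, end, int, num}.
FOLLOW(R): in R::=S R, the suffix after R is empty (adds nothing new); in N::=int true R, the suffix after R is empty, so FOLLOW(R) ⊇ FOLLOW(N) = {$, end, int, num}. Thus FOLLOW(R) = {$, end, int, num}.
FOLLOW(B): in S::=B int B (occurrence 1), B is followed by int B with FIRST {int}; in S::=B int B (occurrence 2), the suffix after B is empty, so FOLLOW(B) ⊇ FOLLOW(S) = {$, end, int, num}; in R::=B, the suffix after B is empty, so FOLLOW(B) ⊇ FOLLOW(R) = {$, end, int, num}. Thus FOLLOW(B) = {$, end, int, num}.
FOLLOW(N): in B::=N, the suffix after N is empty, so FOLLOW(N) ⊇ FOLLOW(B) = {$, end, int, num}. Thus FOLLOW(N) = {$, end, int, num}.
FOLLOW(P): in B::=P, the suffix after P is empty, so FOLLOW(P) ⊇ FOLLOW(B) = {$, end, int, num}; in N::=num P, the suffix after P is empty, so FOLLOW(P) ⊇ FOLLOW(N) = {$, end, int, num}. Thus FOLLOW(P) = {$, end, int, num}.

{$, end, int, num}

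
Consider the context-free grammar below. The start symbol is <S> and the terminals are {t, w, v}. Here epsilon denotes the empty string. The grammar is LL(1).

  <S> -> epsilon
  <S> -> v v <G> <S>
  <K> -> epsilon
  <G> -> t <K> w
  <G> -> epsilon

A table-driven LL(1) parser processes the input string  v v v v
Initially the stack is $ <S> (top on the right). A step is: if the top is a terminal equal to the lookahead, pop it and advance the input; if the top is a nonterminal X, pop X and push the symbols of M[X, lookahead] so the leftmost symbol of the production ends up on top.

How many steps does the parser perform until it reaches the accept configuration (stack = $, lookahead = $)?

     Stack          Input      Action
  1  $ <S>          v v v v $  expand <S> -> v v <G> <S>
  2  $ <S> <G> v v  v v v v $  match v
  3  $ <S> <G> v    v v v $    match v
  4  $ <S> <G>      v v $      expand <G> -> epsilon
  5  $ <S>          v v $      expand <S> -> v v <G> <S>
  6  $ <S> <G> v v  v v $      match v
  7  $ <S> <G> v    v $        match v
  8  $ <S> <G>      $          expand <G> -> epsilon
  9  $ <S>          $          expand <S> -> epsilon
Accept reached after 9 steps.

9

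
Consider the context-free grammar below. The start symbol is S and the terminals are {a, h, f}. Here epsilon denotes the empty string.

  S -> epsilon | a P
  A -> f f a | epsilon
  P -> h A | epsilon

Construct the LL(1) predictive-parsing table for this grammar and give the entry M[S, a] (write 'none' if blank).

S -> a P

FIRST(S) = {epsilon, a}
FIRST(A) = {epsilon, f}
FIRST(P) = {epsilon, h}
FOLLOW(S) includes $ since S is the start symbol.
FOLLOW(S): S appears on no right-hand side. Thus FOLLOW(S) = {$}.
For S -> epsilon: FIRST(epsilon) = {epsilon}, so it goes in M[S, t] for t ∈ {}; since epsilon ∈ FIRST, also for every t ∈ FOLLOW(S) = {$}.
For S -> a P: FIRST(a P) = {a}, so it goes in M[S, t] for t ∈ {a}.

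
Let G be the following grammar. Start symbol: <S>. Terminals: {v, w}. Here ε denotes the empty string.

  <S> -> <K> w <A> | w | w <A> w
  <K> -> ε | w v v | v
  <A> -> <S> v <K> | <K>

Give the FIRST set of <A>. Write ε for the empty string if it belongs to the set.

FIRST(<K>) = {ε, v, w}
FIRST(<S>) = {v, w}  (via <K> w <A>)
FIRST(<A>) = {ε, v, w}  (via <S> v <K>, <K>)

{ε, v, w}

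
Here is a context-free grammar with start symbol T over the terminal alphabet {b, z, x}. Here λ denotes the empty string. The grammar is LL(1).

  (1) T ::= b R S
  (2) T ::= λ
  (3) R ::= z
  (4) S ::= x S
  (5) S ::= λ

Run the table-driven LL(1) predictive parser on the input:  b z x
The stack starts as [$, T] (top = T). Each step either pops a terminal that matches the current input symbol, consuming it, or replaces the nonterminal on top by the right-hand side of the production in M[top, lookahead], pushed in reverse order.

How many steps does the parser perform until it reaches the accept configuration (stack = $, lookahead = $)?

     Stack    Input    Action
  1  $ T      b z x $  expand T ::= b R S
  2  $ S R b  b z x $  match b
  3  $ S R    z x $    expand R ::= z
  4  $ S z    z x $    match z
  5  $ S      x $      expand S ::= x S
  6  $ S x    x $      match x
  7  $ S      $        expand S ::= λ
Accept reached after 7 steps.

7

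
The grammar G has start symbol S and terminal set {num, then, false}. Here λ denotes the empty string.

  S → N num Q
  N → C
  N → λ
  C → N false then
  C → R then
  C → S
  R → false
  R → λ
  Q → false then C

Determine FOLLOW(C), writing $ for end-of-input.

FIRST(R): from R→false we get {false}; from R→λ we get {λ}. So FIRST(R) = {λ, false}.
FIRST(Q): from Q→false then C we get {false}. So FIRST(Q) = {false}.
FIRST(S): from S→N num Q we get {false, num, then}. So FIRST(S) = {false, num, then}.
FIRST(N): from N→C we get {false, num, then}; from N→λ we get {λ}. So FIRST(N) = {λ, false, num, then}.
FIRST(C): from C→N false then we get {false, num, then}; from C→R then we get {false, then}; from C→S we get {false, num, then}. So FIRST(C) = {false, num, then}.
FOLLOW(S) includes $ since S is the start symbol.
FOLLOW(N): in S→N num Q, N is followed by num Q with FIRST {num}; in C→N false then, N is followed by false then with FIRST {false}. Thus FOLLOW(N) = {false, num}.
FOLLOW(R): in C→R then, R is followed by then with FIRST {then}. Thus FOLLOW(R) = {then}.
FOLLOW(S): in C→S, the suffix after S is empty, so FOLLOW(S) ⊇ FOLLOW(C) = {$, false, num}. Thus FOLLOW(S) = {$, false, num}.
FOLLOW(Q): in S→N num Q, the suffix after Q is empty, so FOLLOW(Q) ⊇ FOLLOW(S) = {$, false, num}. Thus FOLLOW(Q) = {$, false, num}.
FOLLOW(C): in N→C, the suffix after C is empty, so FOLLOW(C) ⊇ FOLLOW(N) = {false, num}; in Q→false then C, the suffix after C is empty, so FOLLOW(C) ⊇ FOLLOW(Q) = {$, false, num}. Thus FOLLOW(C) = {$, false, num}.

{$, false, num}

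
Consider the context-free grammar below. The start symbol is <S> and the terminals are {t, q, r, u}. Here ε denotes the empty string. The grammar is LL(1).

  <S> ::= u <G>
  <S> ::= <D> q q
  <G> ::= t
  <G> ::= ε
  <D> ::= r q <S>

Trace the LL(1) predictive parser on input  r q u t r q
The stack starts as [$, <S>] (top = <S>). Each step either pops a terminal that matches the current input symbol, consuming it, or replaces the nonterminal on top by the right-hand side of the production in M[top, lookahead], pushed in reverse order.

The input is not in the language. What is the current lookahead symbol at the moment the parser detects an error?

     Stack          Input          Action
  1  $ <S>          r q u t r q $  expand <S> ::= <D> q q
  2  $ q q <D>      r q u t r q $  expand <D> ::= r q <S>
  3  $ q q <S> q r  r q u t r q $  match r
  4  $ q q <S> q    q u t r q $    match q
  5  $ q q <S>      u t r q $      expand <S> ::= u <G>
  6  $ q q <G> u    u t r q $      match u
  7  $ q q <G>      t r q $        expand <G> ::= t
  8  $ q q t        t r q $        match t
  9  $ q q          r q $          error: top is terminal q but lookahead is r

r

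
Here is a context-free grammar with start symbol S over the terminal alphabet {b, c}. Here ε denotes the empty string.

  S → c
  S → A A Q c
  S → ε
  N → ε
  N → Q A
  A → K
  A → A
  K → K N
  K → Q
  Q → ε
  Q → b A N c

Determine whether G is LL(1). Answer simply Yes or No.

FIRST(S) = {ε, b, c}
FIRST(N) = {ε, b}
FIRST(A) = {ε, b}
FIRST(K) = {ε, b}
FIRST(Q) = {ε, b}
FOLLOW(S) = {$}
FOLLOW(N) = {b, c}
FOLLOW(A) = {b, c}
FOLLOW(K) = {b, c}
FOLLOW(Q) = {b, c}
Cell M[A, b] receives both A → K and A → A — the grammar is not LL(1).

No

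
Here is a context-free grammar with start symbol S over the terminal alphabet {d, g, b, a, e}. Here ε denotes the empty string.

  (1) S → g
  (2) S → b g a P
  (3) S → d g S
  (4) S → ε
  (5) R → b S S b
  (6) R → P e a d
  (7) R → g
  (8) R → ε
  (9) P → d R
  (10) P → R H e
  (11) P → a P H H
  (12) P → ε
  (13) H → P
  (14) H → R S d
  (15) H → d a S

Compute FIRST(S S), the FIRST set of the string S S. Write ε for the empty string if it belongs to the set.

FIRST(S): from S→g we get {g}; from S→b g a P we get {b}; from S→d g S we get {d}; from S→ε we get {ε}. So FIRST(S) = {ε, b, d, g}.
FIRST(R): from R→b S S b we get {b}; from R→P e a d we get {a, b, d, e, g}; from R→g we get {g}; from R→ε we get {ε}. So FIRST(R) = {ε, a, b, d, e, g}.
FIRST(P): from P→d R we get {d}; from P→R H e we get {a, b, d, e, g}; from P→a P H H we get {a}; from P→ε we get {ε}. So FIRST(P) = {ε, a, b, d, e, g}.
FIRST(H): from H→P we get {ε, a, b, d, e, g}; from H→R S d we get {a, b, d, e, g}; from H→d a S we get {d}. So FIRST(H) = {ε, a, b, d, e, g}.
FIRST(S S): take FIRST of each symbol in turn, carrying on past any symbol whose FIRST contains ε; result {ε, b, d, g}.

{ε, b, d, g}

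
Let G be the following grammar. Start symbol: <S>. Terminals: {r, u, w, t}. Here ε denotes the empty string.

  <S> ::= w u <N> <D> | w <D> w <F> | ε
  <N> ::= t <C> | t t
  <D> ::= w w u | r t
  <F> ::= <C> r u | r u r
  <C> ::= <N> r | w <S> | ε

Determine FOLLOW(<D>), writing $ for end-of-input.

{$, r, w}

FIRST(<S>): from <S>::=w u <N> <D> we get {w}; from <S>::=w <D> w <F> we get {w}; from <S>::=ε we get {ε}. So FIRST(<S>) = {ε, w}.
FIRST(<N>): from <N>::=t <C> we get {t}; from <N>::=t t we get {t}. So FIRST(<N>) = {t}.
FIRST(<D>): from <D>::=w w u we get {w}; from <D>::=r t we get {r}. So FIRST(<D>) = {r, w}.
FIRST(<C>): from <C>::=<N> r we get {t}; from <C>::=w <S> we get {w}; from <C>::=ε we get {ε}. So FIRST(<C>) = {ε, t, w}.
FIRST(<F>): from <F>::=<C> r u we get {r, t, w}; from <F>::=r u r we get {r}. So FIRST(<F>) = {r, t, w}.
FOLLOW(<S>) includes $ since <S> is the start symbol.
FOLLOW(<N>): in <S>::=w u <N> <D>, <N> is followed by <D> with FIRST {r, w}; in <C>::=<N> r, <N> is followed by r with FIRST {r}. Thus FOLLOW(<N>) = {r, w}.
FOLLOW(<C>): in <N>::=t <C>, the suffix after <C> is empty, so FOLLOW(<C>) ⊇ FOLLOW(<N>) = {r, w}; in <F>::=<C> r u, <C> is followed by r u with FIRST {r}. Thus FOLLOW(<C>) = {r, w}.
FOLLOW(<S>): in <C>::=w <S>, the suffix after <S> is empty, so FOLLOW(<S>) ⊇ FOLLOW(<C>) = {r, w}. Thus FOLLOW(<S>) = {$, r, w}.
FOLLOW(<D>): in <S>::=w u <N> <D>, the suffix after <D> is empty, so FOLLOW(<D>) ⊇ FOLLOW(<S>) = {$, r, w}; in <S>::=w <D> w <F>, <D> is followed by w <F> with FIRST {w}. Thus FOLLOW(<D>) = {$, r, w}.
FOLLOW(<F>): in <S>::=w <D> w <F>, the suffix after <F> is empty, so FOLLOW(<F>) ⊇ FOLLOW(<S>) = {$, r, w}. Thus FOLLOW(<F>) = {$, r, w}.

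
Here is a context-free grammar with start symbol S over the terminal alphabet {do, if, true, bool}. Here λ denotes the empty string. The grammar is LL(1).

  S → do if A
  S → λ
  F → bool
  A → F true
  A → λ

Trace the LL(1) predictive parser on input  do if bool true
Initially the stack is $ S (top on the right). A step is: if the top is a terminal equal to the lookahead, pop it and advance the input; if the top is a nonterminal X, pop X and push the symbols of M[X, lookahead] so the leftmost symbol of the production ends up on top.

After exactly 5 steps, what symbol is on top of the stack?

bool

step 1: stack=$ S  input=do if bool true $  — expand S → do if A
step 2: stack=$ A if do  input=do if bool true $  — match do
step 3: stack=$ A if  input=if bool true $  — match if
step 4: stack=$ A  input=bool true $  — expand A → F true
step 5: stack=$ true F  input=bool true $  — expand F → bool
Stack after step 5: $ true bool (top = bool).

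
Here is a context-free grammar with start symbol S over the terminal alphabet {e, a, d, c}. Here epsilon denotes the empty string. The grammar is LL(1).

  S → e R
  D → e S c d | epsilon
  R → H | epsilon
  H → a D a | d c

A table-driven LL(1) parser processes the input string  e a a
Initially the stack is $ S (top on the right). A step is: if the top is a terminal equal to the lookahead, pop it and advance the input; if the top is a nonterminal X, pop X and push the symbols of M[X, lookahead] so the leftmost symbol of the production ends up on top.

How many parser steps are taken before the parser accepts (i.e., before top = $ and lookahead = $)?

7

step 1: stack=$ S  input=e a a $  — expand S → e R
step 2: stack=$ R e  input=e a a $  — match e
step 3: stack=$ R  input=a a $  — expand R → H
step 4: stack=$ H  input=a a $  — expand H → a D a
step 5: stack=$ a D a  input=a a $  — match a
step 6: stack=$ a D  input=a $  — expand D → epsilon
step 7: stack=$ a  input=a $  — match a
Accept reached after 7 steps.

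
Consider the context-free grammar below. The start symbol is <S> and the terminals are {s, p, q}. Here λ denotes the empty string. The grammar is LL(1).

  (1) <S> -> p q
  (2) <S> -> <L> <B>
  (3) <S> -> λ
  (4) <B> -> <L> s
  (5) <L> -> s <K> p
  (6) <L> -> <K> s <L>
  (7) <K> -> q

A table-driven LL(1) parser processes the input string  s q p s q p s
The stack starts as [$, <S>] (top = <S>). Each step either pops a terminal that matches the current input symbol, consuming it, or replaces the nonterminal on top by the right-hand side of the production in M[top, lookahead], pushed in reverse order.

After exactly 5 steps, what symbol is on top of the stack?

p

     Stack          Input            Action
  1  $ <S>          s q p s q p s $  expand <S> -> <L> <B>
  2  $ <B> <L>      s q p s q p s $  expand <L> -> s <K> p
  3  $ <B> p <K> s  s q p s q p s $  match s
  4  $ <B> p <K>    q p s q p s $    expand <K> -> q
  5  $ <B> p q      q p s q p s $    match q
Stack after step 5: $ <B> p (top = p).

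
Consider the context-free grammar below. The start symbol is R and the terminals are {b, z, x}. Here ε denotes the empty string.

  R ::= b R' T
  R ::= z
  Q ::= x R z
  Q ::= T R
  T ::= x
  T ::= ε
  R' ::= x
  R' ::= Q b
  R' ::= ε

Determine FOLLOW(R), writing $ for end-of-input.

{$, b, z}

FIRST(R) = {b, z}
FIRST(T) = {ε, x}
FIRST(Q) = {b, x, z}  (via T R)
FIRST(R') = {ε, b, x, z}  (via Q b)
FOLLOW(R) includes $ since R is the start symbol.
FOLLOW(Q): in R'::=Q b, Q is followed by b with FIRST {b}. Thus FOLLOW(Q) = {b}.
FOLLOW(R): in Q::=x R z, R is followed by z with FIRST {z}; in Q::=T R, the suffix after R is empty, so FOLLOW(R) ⊇ FOLLOW(Q) = {b}. Thus FOLLOW(R) = {$, b, z}.
FOLLOW(T): in R::=b R' T, the suffix after T is empty, so FOLLOW(T) ⊇ FOLLOW(R) = {$, b, z}; in Q::=T R, T is followed by R with FIRST {b, z}. Thus FOLLOW(T) = {$, b, z}.
FOLLOW(R'): in R::=b R' T, R' is followed by T with FIRST {ε, x}; in R::=b R' T, the suffix after R' is nullable, so FOLLOW(R') ⊇ FOLLOW(R) = {$, b, z}. Thus FOLLOW(R') = {$, b, x, z}.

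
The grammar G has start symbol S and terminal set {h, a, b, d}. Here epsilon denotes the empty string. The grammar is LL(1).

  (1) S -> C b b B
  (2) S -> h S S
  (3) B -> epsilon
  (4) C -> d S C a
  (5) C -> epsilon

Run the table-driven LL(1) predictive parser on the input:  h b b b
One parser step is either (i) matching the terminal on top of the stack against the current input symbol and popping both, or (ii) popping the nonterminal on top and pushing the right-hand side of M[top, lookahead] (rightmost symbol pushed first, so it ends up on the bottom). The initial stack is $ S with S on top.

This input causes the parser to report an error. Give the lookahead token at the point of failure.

step 1: stack=$ S  input=h b b b $  — expand S -> h S S
step 2: stack=$ S S h  input=h b b b $  — match h
step 3: stack=$ S S  input=b b b $  — expand S -> C b b B
step 4: stack=$ S B b b C  input=b b b $  — expand C -> epsilon
step 5: stack=$ S B b b  input=b b b $  — match b
step 6: stack=$ S B b  input=b b $  — match b
step 7: stack=$ S B  input=b $  — expand B -> epsilon
step 8: stack=$ S  input=b $  — expand S -> C b b B
step 9: stack=$ B b b C  input=b $  — expand C -> epsilon
step 10: stack=$ B b b  input=b $  — match b
step 11: stack=$ B b  input=$  — error: top is terminal b but lookahead is $

$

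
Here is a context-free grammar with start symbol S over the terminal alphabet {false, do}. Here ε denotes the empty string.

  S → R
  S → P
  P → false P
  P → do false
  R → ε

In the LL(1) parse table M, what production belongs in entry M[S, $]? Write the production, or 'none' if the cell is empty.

S → R

FIRST(P) = {do, false}
FIRST(R) = {ε}
FIRST(S) = {ε, do, false}  (via R, P)
FOLLOW(S) includes $ since S is the start symbol.
FOLLOW(S): S appears on no right-hand side. Thus FOLLOW(S) = {$}.
For S → R: FIRST(R) = {ε}, so it goes in M[S, t] for t ∈ {}; since ε ∈ FIRST, also for every t ∈ FOLLOW(S) = {$}.
For S → P: FIRST(P) = {do, false}, so it goes in M[S, t] for t ∈ {do, false}.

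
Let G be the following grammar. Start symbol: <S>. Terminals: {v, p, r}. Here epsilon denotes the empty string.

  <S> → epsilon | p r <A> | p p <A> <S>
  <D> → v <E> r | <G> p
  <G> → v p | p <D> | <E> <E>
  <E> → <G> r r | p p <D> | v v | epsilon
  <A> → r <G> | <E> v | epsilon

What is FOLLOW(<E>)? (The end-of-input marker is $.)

FIRST(<S>) = {epsilon, p}
FIRST(<D>) = {p, r, v}  (via <G> p)
FIRST(<G>) = {epsilon, p, r, v}  (via <E> <E>)
FIRST(<E>) = {epsilon, p, r, v}  (via <G> r r)
FIRST(<A>) = {epsilon, p, r, v}  (via <E> v)
FOLLOW(<S>) includes $ since <S> is the start symbol.
FOLLOW(<S>): in <S>→p p <A> <S>, the suffix after <S> is empty (adds nothing new). Thus FOLLOW(<S>) = {$}.
FOLLOW(<A>): in <S>→p r <A>, the suffix after <A> is empty, so FOLLOW(<A>) ⊇ FOLLOW(<S>) = {$}; in <S>→p p <A> <S>, <A> is followed by <S> with FIRST {epsilon, p}; in <S>→p p <A> <S>, the suffix after <A> is nullable, so FOLLOW(<A>) ⊇ FOLLOW(<S>) = {$}. Thus FOLLOW(<A>) = {$, p}.
FOLLOW(<G>): in <D>→<G> p, <G> is followed by p with FIRST {p}; in <E>→<G> r r, <G> is followed by r r with FIRST {r}; in <A>→r <G>, the suffix after <G> is empty, so FOLLOW(<G>) ⊇ FOLLOW(<A>) = {$, p}. Thus FOLLOW(<G>) = {$, p, r}.
FOLLOW(<E>): in <D>→v <E> r, <E> is followed by r with FIRST {r}; in <G>→<E> <E> (occurrence 1), <E> is followed by <E> with FIRST {epsilon, p, r, v}; in <G>→<E> <E> (occurrence 1), the suffix after <E> is nullable, so FOLLOW(<E>) ⊇ FOLLOW(<G>) = {$, p, r}; in <G>→<E> <E> (occurrence 2), the suffix after <E> is empty, so FOLLOW(<E>) ⊇ FOLLOW(<G>) = {$, p, r}; in <A>→<E> v, <E> is followed by v with FIRST {v}. Thus FOLLOW(<E>) = {$, p, r, v}.
FOLLOW(<D>): in <G>→p <D>, the suffix after <D> is empty, so FOLLOW(<D>) ⊇ FOLLOW(<G>) = {$, p, r}; in <E>→p p <D>, the suffix after <D> is empty, so FOLLOW(<D>) ⊇ FOLLOW(<E>) = {$, p, r, v}. Thus FOLLOW(<D>) = {$, p, r, v}.

{$, p, r, v}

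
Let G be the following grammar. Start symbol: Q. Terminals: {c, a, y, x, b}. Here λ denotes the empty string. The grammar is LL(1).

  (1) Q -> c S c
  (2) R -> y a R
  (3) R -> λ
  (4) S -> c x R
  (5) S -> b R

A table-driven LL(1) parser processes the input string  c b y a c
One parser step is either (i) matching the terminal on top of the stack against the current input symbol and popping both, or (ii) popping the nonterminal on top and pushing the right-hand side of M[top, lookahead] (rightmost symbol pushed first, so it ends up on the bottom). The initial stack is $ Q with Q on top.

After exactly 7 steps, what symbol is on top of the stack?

R

     Stack      Input        Action
  1  $ Q        c b y a c $  expand Q -> c S c
  2  $ c S c    c b y a c $  match c
  3  $ c S      b y a c $    expand S -> b R
  4  $ c R b    b y a c $    match b
  5  $ c R      y a c $      expand R -> y a R
  6  $ c R a y  y a c $      match y
  7  $ c R a    a c $        match a
Stack after step 7: $ c R (top = R).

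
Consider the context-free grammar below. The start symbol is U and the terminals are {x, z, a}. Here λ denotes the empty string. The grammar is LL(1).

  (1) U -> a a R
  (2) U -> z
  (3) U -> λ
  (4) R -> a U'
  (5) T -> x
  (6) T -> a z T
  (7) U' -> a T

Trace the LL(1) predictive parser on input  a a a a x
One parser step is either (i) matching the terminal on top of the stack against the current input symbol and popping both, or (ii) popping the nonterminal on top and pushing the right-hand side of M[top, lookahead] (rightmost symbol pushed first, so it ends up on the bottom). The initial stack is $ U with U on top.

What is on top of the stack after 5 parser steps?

U'

     Stack    Input        Action
  1  $ U      a a a a x $  expand U -> a a R
  2  $ R a a  a a a a x $  match a
  3  $ R a    a a a x $    match a
  4  $ R      a a x $      expand R -> a U'
  5  $ U' a   a a x $      match a
Stack after step 5: $ U' (top = U').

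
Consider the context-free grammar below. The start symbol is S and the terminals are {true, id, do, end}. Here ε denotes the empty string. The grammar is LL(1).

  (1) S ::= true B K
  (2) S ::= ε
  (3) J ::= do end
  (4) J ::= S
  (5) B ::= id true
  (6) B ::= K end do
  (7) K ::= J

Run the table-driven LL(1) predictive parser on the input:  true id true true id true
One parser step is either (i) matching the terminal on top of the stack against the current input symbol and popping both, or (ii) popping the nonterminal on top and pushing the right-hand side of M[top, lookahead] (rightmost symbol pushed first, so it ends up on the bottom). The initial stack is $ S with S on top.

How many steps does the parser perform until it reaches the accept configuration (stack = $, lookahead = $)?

      Stack        Input                        Action
   1  $ S          true id true true id true $  expand S ::= true B K
   2  $ K B true   true id true true id true $  match true
   3  $ K B        id true true id true $       expand B ::= id true
   4  $ K true id  id true true id true $       match id
   5  $ K true     true true id true $          match true
   6  $ K          true id true $               expand K ::= J
   7  $ J          true id true $               expand J ::= S
   8  $ S          true id true $               expand S ::= true B K
   9  $ K B true   true id true $               match true
  10  $ K B        id true $                    expand B ::= id true
  11  $ K true id  id true $                    match id
  12  $ K true     true $                       match true
  13  $ K          $                            expand K ::= J
  14  $ J          $                            expand J ::= S
  15  $ S          $                            expand S ::= ε
Accept reached after 15 steps.

15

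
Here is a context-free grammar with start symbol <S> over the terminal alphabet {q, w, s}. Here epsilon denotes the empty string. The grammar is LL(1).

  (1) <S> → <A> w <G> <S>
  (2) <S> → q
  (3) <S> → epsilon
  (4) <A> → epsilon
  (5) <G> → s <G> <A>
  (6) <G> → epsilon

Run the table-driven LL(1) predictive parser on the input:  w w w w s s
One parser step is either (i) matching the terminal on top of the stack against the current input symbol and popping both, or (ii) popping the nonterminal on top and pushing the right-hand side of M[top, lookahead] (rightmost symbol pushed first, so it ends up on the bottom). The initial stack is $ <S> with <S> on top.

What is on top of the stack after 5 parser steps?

<A>

step 1: stack=$ <S>  input=w w w w s s $  — expand <S> → <A> w <G> <S>
step 2: stack=$ <S> <G> w <A>  input=w w w w s s $  — expand <A> → epsilon
step 3: stack=$ <S> <G> w  input=w w w w s s $  — match w
step 4: stack=$ <S> <G>  input=w w w s s $  — expand <G> → epsilon
step 5: stack=$ <S>  input=w w w s s $  — expand <S> → <A> w <G> <S>
Stack after step 5: $ <S> <G> w <A> (top = <A>).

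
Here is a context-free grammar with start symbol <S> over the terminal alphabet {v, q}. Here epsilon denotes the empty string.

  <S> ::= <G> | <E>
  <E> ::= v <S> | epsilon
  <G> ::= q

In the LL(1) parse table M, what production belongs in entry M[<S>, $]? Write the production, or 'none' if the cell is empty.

FIRST(<E>) = {epsilon, v}
FIRST(<G>) = {q}
FIRST(<S>) = {epsilon, q, v}  (via <G>, <E>)
FOLLOW(<S>) includes $ since <S> is the start symbol.
FOLLOW(<S>): in <E>::=v <S>, the suffix after <S> is empty, so FOLLOW(<S>) ⊇ FOLLOW(<E>) = {$}. Thus FOLLOW(<S>) = {$}.
FOLLOW(<E>): in <S>::=<E>, the suffix after <E> is empty, so FOLLOW(<E>) ⊇ FOLLOW(<S>) = {$}. Thus FOLLOW(<E>) = {$}.
For <S> ::= <G>: FIRST(<G>) = {q}, so it goes in M[<S>, t] for t ∈ {q}.
For <S> ::= <E>: FIRST(<E>) = {epsilon, v}, so it goes in M[<S>, t] for t ∈ {v}; since epsilon ∈ FIRST, also for every t ∈ FOLLOW(<S>) = {$}.

<S> ::= <E>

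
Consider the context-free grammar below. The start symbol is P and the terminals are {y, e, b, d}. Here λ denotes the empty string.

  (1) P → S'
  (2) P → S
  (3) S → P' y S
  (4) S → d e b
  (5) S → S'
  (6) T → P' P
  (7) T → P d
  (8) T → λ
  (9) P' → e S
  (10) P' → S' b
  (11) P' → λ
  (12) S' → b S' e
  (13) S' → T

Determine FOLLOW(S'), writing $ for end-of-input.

FIRST(P): from P→S' we get {λ, b, d, e, y}; from P→S we get {λ, b, d, e, y}. So FIRST(P) = {λ, b, d, e, y}.
FIRST(S): from S→P' y S we get {b, d, e, y}; from S→d e b we get {d}; from S→S' we get {λ, b, d, e, y}. So FIRST(S) = {λ, b, d, e, y}.
FIRST(T): from T→P' P we get {λ, b, d, e, y}; from T→P d we get {b, d, e, y}; from T→λ we get {λ}. So FIRST(T) = {λ, b, d, e, y}.
FIRST(S'): from S'→b S' e we get {b}; from S'→T we get {λ, b, d, e, y}. So FIRST(S') = {λ, b, d, e, y}.
FIRST(P'): from P'→e S we get {e}; from P'→S' b we get {b, d, e, y}; from P'→λ we get {λ}. So FIRST(P') = {λ, b, d, e, y}.
FOLLOW(P) includes $ since P is the start symbol.
FOLLOW(P): in T→P' P, the suffix after P is empty, so FOLLOW(P) ⊇ FOLLOW(T) = {$, b, d, e, y}; in T→P d, P is followed by d with FIRST {d}. Thus FOLLOW(P) = {$, b, d, e, y}.
FOLLOW(S): in P→S, the suffix after S is empty, so FOLLOW(S) ⊇ FOLLOW(P) = {$, b, d, e, y}; in S→P' y S, the suffix after S is empty (adds nothing new); in P'→e S, the suffix after S is empty, so FOLLOW(S) ⊇ FOLLOW(P') = {$, b, d, e, y}. Thus FOLLOW(S) = {$, b, d, e, y}.
FOLLOW(S'): in P→S', the suffix after S' is empty, so FOLLOW(S') ⊇ FOLLOW(P) = {$, b, d, e, y}; in S→S', the suffix after S' is empty, so FOLLOW(S') ⊇ FOLLOW(S) = {$, b, d, e, y}; in P'→S' b, S' is followed by b with FIRST {b}; in S'→b S' e, S' is followed by e with FIRST {e}. Thus FOLLOW(S') = {$, b, d, e, y}.
FOLLOW(T): in S'→T, the suffix after T is empty, so FOLLOW(T) ⊇ FOLLOW(S') = {$, b, d, e, y}. Thus FOLLOW(T) = {$, b, d, e, y}.
FOLLOW(P'): in S→P' y S, P' is followed by y S with FIRST {y}; in T→P' P, P' is followed by P with FIRST {λ, b, d, e, y}; in T→P' P, the suffix after P' is nullable, so FOLLOW(P') ⊇ FOLLOW(T) = {$, b, d, e, y}. Thus FOLLOW(P') = {$, b, d, e, y}.

{$, b, d, e, y}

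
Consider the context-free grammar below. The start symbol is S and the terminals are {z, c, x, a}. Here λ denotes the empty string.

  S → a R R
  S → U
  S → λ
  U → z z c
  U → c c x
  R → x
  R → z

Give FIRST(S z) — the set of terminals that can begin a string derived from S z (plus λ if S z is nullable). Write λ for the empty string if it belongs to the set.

{a, c, z}

FIRST(U): from U→z z c we get {z}; from U→c c x we get {c}. So FIRST(U) = {c, z}.
FIRST(R): from R→x we get {x}; from R→z we get {z}. So FIRST(R) = {x, z}.
FIRST(S): from S→a R R we get {a}; from S→U we get {c, z}; from S→λ we get {λ}. So FIRST(S) = {λ, a, c, z}.
FIRST(S z): take FIRST of each symbol in turn, carrying on past any symbol whose FIRST contains λ; result {a, c, z}.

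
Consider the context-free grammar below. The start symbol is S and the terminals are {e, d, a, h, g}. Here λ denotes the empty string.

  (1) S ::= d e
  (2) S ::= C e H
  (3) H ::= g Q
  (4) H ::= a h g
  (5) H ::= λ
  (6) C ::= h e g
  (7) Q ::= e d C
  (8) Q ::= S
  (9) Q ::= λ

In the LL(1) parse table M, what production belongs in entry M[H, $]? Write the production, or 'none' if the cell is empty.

FIRST(H): from H::=g Q we get {g}; from H::=a h g we get {a}; from H::=λ we get {λ}. So FIRST(H) = {λ, a, g}.
FIRST(C): from C::=h e g we get {h}. So FIRST(C) = {h}.
FIRST(S): from S::=d e we get {d}; from S::=C e H we get {h}. So FIRST(S) = {d, h}.
FIRST(Q): from Q::=e d C we get {e}; from Q::=S we get {d, h}; from Q::=λ we get {λ}. So FIRST(Q) = {λ, d, e, h}.
FOLLOW(S) includes $ since S is the start symbol.
FOLLOW(S): in Q::=S, the suffix after S is empty, so FOLLOW(S) ⊇ FOLLOW(Q) = {$}. Thus FOLLOW(S) = {$}.
FOLLOW(H): in S::=C e H, the suffix after H is empty, so FOLLOW(H) ⊇ FOLLOW(S) = {$}. Thus FOLLOW(H) = {$}.
For H ::= g Q: FIRST(g Q) = {g}, so it goes in M[H, t] for t ∈ {g}.
For H ::= a h g: FIRST(a h g) = {a}, so it goes in M[H, t] for t ∈ {a}.
For H ::= λ: FIRST(λ) = {λ}, so it goes in M[H, t] for t ∈ {}; since λ ∈ FIRST, also for every t ∈ FOLLOW(H) = {$}.

H ::= λ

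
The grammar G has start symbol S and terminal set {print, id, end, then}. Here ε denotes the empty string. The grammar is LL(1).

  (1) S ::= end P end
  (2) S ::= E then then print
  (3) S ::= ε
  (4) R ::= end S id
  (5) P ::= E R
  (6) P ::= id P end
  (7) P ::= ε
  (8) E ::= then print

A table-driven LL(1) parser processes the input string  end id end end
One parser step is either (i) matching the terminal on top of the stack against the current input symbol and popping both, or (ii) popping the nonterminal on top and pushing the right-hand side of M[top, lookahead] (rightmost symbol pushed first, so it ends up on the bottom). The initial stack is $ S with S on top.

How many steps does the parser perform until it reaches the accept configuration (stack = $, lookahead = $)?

     Stack           Input             Action
  1  $ S             end id end end $  expand S ::= end P end
  2  $ end P end     end id end end $  match end
  3  $ end P         id end end $      expand P ::= id P end
  4  $ end end P id  id end end $      match id
  5  $ end end P     end end $         expand P ::= ε
  6  $ end end       end end $         match end
  7  $ end           end $             match end
Accept reached after 7 steps.

7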